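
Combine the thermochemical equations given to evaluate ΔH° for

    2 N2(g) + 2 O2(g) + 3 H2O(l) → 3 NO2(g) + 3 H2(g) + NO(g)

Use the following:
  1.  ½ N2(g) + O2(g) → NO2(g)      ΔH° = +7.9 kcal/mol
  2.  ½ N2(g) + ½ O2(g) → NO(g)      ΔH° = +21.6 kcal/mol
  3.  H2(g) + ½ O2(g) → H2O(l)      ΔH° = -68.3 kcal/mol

eq. 1 × 3: (3)·(+7.9) = +23.7 kcal/mol
eq. 2 as written: +21.6 kcal/mol
eq. 3 reversed and × 3: (-3)·(-68.3) = +204.9 kcal/mol
By Hess's law, ΔH° = (3)·(+7.9) + (1)·(+21.6) + (-3)·(-68.3) = 250.2 kcal/mol

ΔH° = 250.2 kcal/mol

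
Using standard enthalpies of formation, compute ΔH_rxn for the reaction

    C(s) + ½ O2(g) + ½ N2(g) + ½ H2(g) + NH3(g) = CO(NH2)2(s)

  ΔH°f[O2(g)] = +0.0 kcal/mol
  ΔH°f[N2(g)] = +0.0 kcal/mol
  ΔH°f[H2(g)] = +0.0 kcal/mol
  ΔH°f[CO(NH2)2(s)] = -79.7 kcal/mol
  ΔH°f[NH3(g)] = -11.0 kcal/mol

ΔH_rxn = -68.7 kcal/mol

Products: 1·(-79.7) = -79.7
Reactants: 1·(+0.0) + 1/2·(+0.0) + 1/2·(+0.0) + 1/2·(+0.0) + 1·(-11.0) = -11.0
ΔH_rxn = (-79.7) − (-11.0) = -68.7 kcal/mol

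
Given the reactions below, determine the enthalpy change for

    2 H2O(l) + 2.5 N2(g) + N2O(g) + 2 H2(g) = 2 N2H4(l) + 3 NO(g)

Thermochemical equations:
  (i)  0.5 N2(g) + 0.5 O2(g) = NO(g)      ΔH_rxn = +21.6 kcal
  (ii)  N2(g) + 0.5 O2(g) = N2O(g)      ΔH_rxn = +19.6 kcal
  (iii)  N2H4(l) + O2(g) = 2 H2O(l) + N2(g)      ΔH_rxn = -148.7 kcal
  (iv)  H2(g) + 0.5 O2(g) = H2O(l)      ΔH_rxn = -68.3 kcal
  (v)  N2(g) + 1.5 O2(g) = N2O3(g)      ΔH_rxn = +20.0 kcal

ΔH_rxn = 206.0 kcal

(i) × 3: (3)·(+21.6) = +64.8 kcal
(ii) reversed: -19.6 kcal
(iii) reversed and × 2: (-2)·(-148.7) = +297.4 kcal
(iv) × 2: (2)·(-68.3) = -136.6 kcal
(v): not needed.
ΔH_rxn = (3)·(+21.6) + (-1)·(+19.6) + (-2)·(-148.7) + (2)·(-68.3) = 206.0 kcal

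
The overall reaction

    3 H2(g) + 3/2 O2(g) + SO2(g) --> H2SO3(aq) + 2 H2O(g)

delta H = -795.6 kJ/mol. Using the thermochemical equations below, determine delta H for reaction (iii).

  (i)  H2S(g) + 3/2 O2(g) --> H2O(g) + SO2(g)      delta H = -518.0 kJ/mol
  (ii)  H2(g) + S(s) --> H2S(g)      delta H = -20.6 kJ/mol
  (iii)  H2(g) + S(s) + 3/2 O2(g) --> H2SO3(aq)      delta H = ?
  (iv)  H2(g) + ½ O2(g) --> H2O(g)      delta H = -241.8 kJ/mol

(i) reversed: +518.0 kJ/mol
(ii) reversed: +20.6 kJ/mol
(iii) as written: contributes x
(iv) × 3: (3)·(-241.8) = -725.4 kJ/mol
-795.6 = (+518.0) + (+20.6) + (-725.4) + x
x = (-795.6 − (-186.8)) / (1) = -608.8 kJ/mol

delta H = -608.8 kJ/mol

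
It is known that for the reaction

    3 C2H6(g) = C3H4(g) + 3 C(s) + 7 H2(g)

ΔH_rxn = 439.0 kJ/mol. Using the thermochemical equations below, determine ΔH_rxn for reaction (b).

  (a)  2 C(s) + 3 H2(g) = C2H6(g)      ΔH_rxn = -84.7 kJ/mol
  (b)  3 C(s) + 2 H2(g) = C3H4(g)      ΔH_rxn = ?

ΔH_rxn = 184.9 kJ/mol

(a) reversed and × 3: (-3)·(-84.7) = +254.1 kJ/mol
(b) as written: contributes x
+439.0 = (+254.1) + x
x = (+439.0 − (+254.1)) / (1) = 184.9 kJ/mol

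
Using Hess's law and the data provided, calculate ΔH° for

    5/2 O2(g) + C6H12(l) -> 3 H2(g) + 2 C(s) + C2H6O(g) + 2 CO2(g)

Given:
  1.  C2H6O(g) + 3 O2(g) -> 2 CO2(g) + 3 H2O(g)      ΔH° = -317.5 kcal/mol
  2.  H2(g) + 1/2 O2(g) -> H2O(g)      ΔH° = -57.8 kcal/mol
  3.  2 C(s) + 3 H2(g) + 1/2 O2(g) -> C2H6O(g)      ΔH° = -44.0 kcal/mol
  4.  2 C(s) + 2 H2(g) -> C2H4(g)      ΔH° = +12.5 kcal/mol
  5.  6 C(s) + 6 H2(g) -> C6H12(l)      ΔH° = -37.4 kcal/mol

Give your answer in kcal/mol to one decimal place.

ΔH° = -194.7 kcal/mol

eq. 1 as written (CO2(g) already on the product side): -317.5 kcal/mol
eq. 2 reversed and × 3: (-3)·(-57.8) = +173.4 kcal/mol
eq. 3 × 2: (2)·(-44.0) = -88.0 kcal/mol
eq. 4: not needed (C2H4(g) appears nowhere else).
eq. 5 reversed (C6H12(l) must end up as a reactant): +37.4 kcal/mol
ΔH° = (1)·(-317.5) + (-3)·(-57.8) + (2)·(-44.0) + (-1)·(-37.4) = -194.7 kcal/mol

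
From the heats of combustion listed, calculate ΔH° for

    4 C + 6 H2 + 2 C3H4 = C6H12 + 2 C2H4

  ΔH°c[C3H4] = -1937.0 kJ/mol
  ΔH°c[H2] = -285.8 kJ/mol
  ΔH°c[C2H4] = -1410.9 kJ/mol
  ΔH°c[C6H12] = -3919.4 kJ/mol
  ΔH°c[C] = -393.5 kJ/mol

ΔH° = -421.6 kJ/mol

With combustion enthalpies, reactants minus products:
= [4·(-393.5) + 6·(-285.8) + 2·(-1937.0)] − [1·(-3919.4) + 2·(-1410.9)]
= -421.6 kJ/mol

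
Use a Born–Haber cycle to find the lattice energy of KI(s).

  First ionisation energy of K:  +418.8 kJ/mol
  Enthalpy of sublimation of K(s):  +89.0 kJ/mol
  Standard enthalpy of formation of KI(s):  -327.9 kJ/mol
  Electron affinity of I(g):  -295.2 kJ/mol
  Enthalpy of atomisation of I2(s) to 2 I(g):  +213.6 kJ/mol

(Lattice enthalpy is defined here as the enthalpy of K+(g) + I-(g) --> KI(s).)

U = -647.3 kJ/mol

ΔHf° = 1·ΔHsub + 1·(ΣIE) + 1/2·D(I2) + 1·EA + U
-327.9 = 1·(+89.0) + 1·(+418.8) + 1/2·(+213.6) + 1·(-295.2) + U
U = -327.9 − (+319.4) = -647.3 kJ/mol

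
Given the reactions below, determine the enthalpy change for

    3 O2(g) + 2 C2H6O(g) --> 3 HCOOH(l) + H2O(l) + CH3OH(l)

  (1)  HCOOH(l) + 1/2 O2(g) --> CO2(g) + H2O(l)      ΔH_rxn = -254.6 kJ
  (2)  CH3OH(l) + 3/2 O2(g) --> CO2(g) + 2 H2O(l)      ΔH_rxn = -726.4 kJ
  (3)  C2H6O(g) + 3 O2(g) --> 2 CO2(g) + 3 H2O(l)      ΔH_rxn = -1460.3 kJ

(1) reversed and × 3: (-3)·(-254.6) = +763.8 kJ
(2) reversed: +726.4 kJ
(3) × 2: (2)·(-1460.3) = -2920.6 kJ
Combining the equations, ΔH_rxn = (-3)·(-254.6) + (-1)·(-726.4) + (2)·(-1460.3) = -1430.4 kJ

ΔH_rxn = -1430.4 kJ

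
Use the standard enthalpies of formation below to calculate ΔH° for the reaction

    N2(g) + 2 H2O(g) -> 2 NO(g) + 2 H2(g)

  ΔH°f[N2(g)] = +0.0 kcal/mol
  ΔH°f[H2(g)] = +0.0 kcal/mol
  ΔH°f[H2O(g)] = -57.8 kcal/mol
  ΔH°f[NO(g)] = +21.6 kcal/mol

ΔH° = 158.8 kcal/mol

ΔH°rxn = Σ nΔHf°(products) − Σ nΔHf°(reactants).
Products: 2·(+21.6) + 2·(+0.0) = +43.2
Reactants: 1·(+0.0) + 2·(-57.8) = -115.6
ΔH° = (+43.2) − (-115.6) = 158.8 kcal/mol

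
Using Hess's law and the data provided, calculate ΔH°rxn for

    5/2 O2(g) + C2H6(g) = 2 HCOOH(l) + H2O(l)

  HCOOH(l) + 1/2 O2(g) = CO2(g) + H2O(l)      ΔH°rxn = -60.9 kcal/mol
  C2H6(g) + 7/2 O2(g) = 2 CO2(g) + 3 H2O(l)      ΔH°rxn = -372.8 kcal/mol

equation 1 reversed and × 2 (HCOOH(l) must end up as a product; scale by 2 for the 2 HCOOH(l)): (-2)·(-60.9) = +121.8 kcal/mol
equation 2 as written (C2H6(g) already on the reactant side): -372.8 kcal/mol
By Hess's law, ΔH°rxn = (+121.8) + (-372.8) = -251.0 kcal/mol

ΔH°rxn = -251.0 kcal/mol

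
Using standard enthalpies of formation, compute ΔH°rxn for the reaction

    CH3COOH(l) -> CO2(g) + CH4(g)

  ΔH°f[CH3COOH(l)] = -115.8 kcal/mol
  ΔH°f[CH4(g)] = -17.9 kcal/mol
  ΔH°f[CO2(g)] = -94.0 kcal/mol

ΔH°rxn = Σ nΔHf°(products) − Σ nΔHf°(reactants).
Products: 1·(-94.0) + 1·(-17.9) = -111.9
Reactants: 1·(-115.8) = -115.8
ΔH°rxn = (-111.9) − (-115.8) = 3.9 kcal/mol

ΔH°rxn = 3.9 kcal/mol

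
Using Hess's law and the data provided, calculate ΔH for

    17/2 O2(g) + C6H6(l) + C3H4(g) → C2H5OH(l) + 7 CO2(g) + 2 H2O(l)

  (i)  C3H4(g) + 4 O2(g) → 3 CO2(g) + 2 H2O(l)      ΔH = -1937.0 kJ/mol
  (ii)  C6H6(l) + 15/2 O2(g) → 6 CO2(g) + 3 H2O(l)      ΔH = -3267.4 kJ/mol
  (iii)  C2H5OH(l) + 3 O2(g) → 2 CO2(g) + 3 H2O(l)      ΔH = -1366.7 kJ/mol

(i) as written: -1937.0 kJ/mol
(ii) as written: -3267.4 kJ/mol
(iii) reversed: +1366.7 kJ/mol
Combining the equations, ΔH = (-1937.0) + (-3267.4) + (+1366.7) = -3837.7 kJ/mol

ΔH = -3837.7 kJ/mol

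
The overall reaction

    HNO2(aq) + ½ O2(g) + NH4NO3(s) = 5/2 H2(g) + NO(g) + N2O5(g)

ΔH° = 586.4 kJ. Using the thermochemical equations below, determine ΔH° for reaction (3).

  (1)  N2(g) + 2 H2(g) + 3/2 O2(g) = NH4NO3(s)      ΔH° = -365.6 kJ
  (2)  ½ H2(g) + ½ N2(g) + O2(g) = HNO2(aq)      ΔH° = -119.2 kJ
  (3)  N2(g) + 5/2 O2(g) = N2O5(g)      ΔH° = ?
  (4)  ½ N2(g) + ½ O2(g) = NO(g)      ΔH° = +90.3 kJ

ΔH° = 11.3 kJ

(1) reversed (NH4NO3(s) must end up as a reactant): +365.6 kJ
(2) reversed (reverse to put HNO2(aq) on the reactant side): +119.2 kJ
(3) as written (N2O5(g) already on the product side): contributes x
(4) as written (NO(g) already on the product side): +90.3 kJ
+586.4 = (+365.6) + (+119.2) + (+90.3) + x
x = (+586.4 − (+575.1)) / (1) = 11.3 kJ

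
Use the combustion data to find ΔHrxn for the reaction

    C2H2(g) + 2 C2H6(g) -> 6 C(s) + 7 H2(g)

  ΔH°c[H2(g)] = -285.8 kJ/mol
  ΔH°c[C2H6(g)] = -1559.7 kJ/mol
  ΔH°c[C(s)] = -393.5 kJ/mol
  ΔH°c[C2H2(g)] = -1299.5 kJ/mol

With combustion enthalpies, reactants minus products:
= [1·(-1299.5) + 2·(-1559.7)] − [6·(-393.5) + 7·(-285.8)]
= -57.3 kJ/mol

ΔHrxn = -57.3 kJ/mol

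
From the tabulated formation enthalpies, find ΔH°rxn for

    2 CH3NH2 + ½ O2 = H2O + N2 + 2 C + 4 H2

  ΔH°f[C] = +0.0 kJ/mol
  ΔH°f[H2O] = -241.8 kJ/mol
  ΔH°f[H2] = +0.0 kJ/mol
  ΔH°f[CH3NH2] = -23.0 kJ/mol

ΔH°rxn = -195.8 kJ/mol

Products: 1·(-241.8) + 1·(+0.0) + 2·(+0.0) + 4·(+0.0) = -241.8
Reactants: 2·(-23.0) + 1/2·(+0.0) = -46.0
ΔH°rxn = (-241.8) − (-46.0) = -195.8 kJ/mol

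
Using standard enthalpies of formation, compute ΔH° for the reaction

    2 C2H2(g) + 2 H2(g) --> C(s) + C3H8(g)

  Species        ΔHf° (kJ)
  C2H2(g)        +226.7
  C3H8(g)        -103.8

Products: 1·(+0.0) + 1·(-103.8) = -103.8
Reactants: 2·(+226.7) + 2·(+0.0) = +453.4
ΔH° = (-103.8) − (+453.4) = -557.2 kJ

ΔH° = -557.2 kJ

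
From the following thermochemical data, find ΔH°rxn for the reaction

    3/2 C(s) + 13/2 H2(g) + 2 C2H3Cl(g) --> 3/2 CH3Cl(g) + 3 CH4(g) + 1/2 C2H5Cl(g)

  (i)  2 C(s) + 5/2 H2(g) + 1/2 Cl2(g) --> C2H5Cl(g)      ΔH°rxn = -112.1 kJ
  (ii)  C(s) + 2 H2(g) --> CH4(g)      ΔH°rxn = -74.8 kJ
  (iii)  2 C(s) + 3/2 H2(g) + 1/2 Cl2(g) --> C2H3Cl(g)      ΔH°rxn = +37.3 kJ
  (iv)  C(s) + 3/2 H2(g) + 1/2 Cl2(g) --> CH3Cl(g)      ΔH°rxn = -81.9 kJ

(i) × 1/2 (scale by 1/2 for the 1/2 C2H5Cl(g)): (1/2)·(-112.1) = -56.05 kJ
(ii) × 3 (×3 to match 3 CH4(g) in the target): (3)·(-74.8) = -224.4 kJ
(iii) reversed and × 2 (C2H3Cl(g) must end up as a reactant; scale by 2 for the 2 C2H3Cl(g)): (-2)·(+37.3) = -74.6 kJ
(iv) × 3/2 (scale by 3/2 for the 3/2 CH3Cl(g)): (3/2)·(-81.9) = -122.85 kJ
By Hess's law, ΔH°rxn = (-56.05) + (-224.4) + (-74.6) + (-122.85) = -477.9 kJ

ΔH°rxn = -477.9 kJ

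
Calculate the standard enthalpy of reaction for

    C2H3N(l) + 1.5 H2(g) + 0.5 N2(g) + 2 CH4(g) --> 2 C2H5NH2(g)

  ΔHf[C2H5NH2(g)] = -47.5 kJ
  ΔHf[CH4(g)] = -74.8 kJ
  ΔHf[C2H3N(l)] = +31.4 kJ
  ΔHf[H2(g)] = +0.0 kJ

ΔH_rxn = 23.2 kJ

ΔH°rxn = Σ nΔHf°(products) − Σ nΔHf°(reactants).
Products: 2·(-47.5) = -95.0
Reactants: 1·(+31.4) + 3/2·(+0.0) + 1/2·(+0.0) + 2·(-74.8) = -118.2
ΔH_rxn = (-95.0) − (-118.2) = 23.2 kJ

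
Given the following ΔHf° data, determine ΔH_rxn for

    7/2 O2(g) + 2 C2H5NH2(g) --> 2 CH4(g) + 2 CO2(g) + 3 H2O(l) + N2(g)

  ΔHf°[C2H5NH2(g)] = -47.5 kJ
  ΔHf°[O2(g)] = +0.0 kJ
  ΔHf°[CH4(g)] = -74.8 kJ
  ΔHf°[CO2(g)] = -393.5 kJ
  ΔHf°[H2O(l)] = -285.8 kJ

ΔH_rxn = -1699.0 kJ

ΔH°rxn = Σ nΔHf°(products) − Σ nΔHf°(reactants).
Products: 2·(-74.8) + 2·(-393.5) + 3·(-285.8) + 1·(+0.0) = -1794.0
Reactants: 7/2·(+0.0) + 2·(-47.5) = -95.0
ΔH_rxn = (-1794.0) − (-95.0) = -1699.0 kJ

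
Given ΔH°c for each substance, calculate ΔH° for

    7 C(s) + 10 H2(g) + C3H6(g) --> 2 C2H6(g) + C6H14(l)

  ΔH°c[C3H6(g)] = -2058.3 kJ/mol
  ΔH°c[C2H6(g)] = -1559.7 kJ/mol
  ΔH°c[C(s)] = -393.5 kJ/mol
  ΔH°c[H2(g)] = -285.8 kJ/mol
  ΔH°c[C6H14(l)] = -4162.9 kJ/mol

Using ΔH = Σ nΔHc°(reactants) − Σ nΔHc°(products):
= [7·(-393.5) + 10·(-285.8) + 1·(-2058.3)] − [2·(-1559.7) + 1·(-4162.9)]
= -388.5 kJ/mol

ΔH° = -388.5 kJ/mol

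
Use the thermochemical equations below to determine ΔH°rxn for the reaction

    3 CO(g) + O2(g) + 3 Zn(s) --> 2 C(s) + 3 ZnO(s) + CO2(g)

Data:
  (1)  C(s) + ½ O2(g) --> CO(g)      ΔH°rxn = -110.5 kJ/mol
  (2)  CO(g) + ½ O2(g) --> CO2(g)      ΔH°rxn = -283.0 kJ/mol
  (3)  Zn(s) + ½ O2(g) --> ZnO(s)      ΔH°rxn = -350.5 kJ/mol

(1) reversed and × 2 (reverse to put C(s) on the product side; scale by 2 for the 2 C(s)): (-2)·(-110.5) = +221.0 kJ/mol
(2) as written (CO2(g) already on the product side): -283.0 kJ/mol
(3) × 3 (scale by 3 for the 3 ZnO(s)): (3)·(-350.5) = -1051.5 kJ/mol
By Hess's law, ΔH°rxn = (-2)·(-110.5) + (1)·(-283.0) + (3)·(-350.5) = -1113.5 kJ/mol

ΔH°rxn = -1113.5 kJ/mol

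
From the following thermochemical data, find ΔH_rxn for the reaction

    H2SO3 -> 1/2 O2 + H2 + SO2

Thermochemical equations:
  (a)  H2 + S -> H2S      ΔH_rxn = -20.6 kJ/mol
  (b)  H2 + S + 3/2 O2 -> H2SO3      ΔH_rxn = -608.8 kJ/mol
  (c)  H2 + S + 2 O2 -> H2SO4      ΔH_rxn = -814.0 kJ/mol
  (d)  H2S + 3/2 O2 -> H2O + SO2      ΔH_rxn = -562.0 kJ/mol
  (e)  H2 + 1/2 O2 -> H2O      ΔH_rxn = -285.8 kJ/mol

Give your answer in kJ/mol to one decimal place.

(a) as written: -20.6 kJ/mol
(b) reversed (reverse to put H2SO3 on the reactant side): +608.8 kJ/mol
(c): not needed (H2SO4 appears nowhere else).
(d) as written (SO2 already on the product side): -562.0 kJ/mol
(e) reversed: +285.8 kJ/mol
ΔH_rxn = (1)·(-20.6) + (-1)·(-608.8) + (1)·(-562.0) + (-1)·(-285.8) = 312.0 kJ/mol

ΔH_rxn = 312.0 kJ/mol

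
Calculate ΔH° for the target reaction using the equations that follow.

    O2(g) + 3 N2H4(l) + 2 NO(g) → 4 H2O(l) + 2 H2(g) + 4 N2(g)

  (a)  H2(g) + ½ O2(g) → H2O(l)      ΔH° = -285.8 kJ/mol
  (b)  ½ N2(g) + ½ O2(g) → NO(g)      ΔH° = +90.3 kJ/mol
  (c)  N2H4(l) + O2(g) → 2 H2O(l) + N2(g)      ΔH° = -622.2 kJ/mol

(a) reversed and × 2: (-2)·(-285.8) = +571.6 kJ/mol
(b) reversed and × 2: (-2)·(+90.3) = -180.6 kJ/mol
(c) × 3: (3)·(-622.2) = -1866.6 kJ/mol
Summing the manipulated equations, ΔH° = (-2)·(-285.8) + (-2)·(+90.3) + (3)·(-622.2) = -1475.6 kJ/mol

ΔH° = -1475.6 kJ/mol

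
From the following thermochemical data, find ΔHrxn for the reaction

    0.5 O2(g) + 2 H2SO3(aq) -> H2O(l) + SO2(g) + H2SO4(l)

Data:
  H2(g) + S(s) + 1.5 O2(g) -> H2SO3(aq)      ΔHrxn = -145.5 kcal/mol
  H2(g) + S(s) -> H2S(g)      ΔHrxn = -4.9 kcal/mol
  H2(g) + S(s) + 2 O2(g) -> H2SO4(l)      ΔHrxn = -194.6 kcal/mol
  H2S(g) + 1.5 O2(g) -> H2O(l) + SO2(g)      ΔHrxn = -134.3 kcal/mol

equation 1 reversed and × 2 (H2SO3(aq) must end up as a reactant; ×2 to match 2 H2SO3(aq) in the target): (-2)·(-145.5) = +291.0 kcal/mol
equation 2 as written: -4.9 kcal/mol
equation 3 as written (H2SO4(l) already on the product side): -194.6 kcal/mol
equation 4 as written (H2O(l) already on the product side): -134.3 kcal/mol
ΔHrxn = (+291.0) + (-4.9) + (-194.6) + (-134.3) = -42.8 kcal/mol

ΔHrxn = -42.8 kcal/mol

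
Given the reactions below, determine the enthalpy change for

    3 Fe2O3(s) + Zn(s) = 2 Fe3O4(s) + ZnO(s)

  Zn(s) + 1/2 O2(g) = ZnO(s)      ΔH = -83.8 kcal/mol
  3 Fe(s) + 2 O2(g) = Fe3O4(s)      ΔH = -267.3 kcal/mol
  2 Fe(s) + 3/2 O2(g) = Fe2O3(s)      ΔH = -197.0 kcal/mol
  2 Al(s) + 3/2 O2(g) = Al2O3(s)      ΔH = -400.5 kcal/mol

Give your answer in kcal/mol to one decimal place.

equation 1 as written (ZnO(s) already on the product side): -83.8 kcal/mol
equation 2 × 2 (×2 to match 2 Fe3O4(s) in the target): (2)·(-267.3) = -534.6 kcal/mol
equation 3 reversed and × 3 (reverse to put Fe2O3(s) on the reactant side; ×3 to match 3 Fe2O3(s) in the target): (-3)·(-197.0) = +591.0 kcal/mol
equation 4: not needed (Al2O3(s) appears nowhere else).
By Hess's law, ΔH = (1)·(-83.8) + (2)·(-267.3) + (-3)·(-197.0) = -27.4 kcal/mol

ΔH = -27.4 kcal/mol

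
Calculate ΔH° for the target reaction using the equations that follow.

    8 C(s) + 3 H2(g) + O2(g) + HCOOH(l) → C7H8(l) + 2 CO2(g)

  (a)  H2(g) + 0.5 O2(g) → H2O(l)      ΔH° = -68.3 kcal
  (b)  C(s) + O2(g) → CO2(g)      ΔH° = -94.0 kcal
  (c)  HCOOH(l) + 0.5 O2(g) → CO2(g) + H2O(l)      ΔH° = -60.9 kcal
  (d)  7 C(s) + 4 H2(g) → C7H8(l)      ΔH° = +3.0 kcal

ΔH° = -83.6 kcal

(a) reversed: +68.3 kcal
(b) as written: -94.0 kcal
(c) as written: -60.9 kcal
(d) as written: +3.0 kcal
Since enthalpy is a state function, ΔH° = (+68.3) + (-94.0) + (-60.9) + (+3.0) = -83.6 kcal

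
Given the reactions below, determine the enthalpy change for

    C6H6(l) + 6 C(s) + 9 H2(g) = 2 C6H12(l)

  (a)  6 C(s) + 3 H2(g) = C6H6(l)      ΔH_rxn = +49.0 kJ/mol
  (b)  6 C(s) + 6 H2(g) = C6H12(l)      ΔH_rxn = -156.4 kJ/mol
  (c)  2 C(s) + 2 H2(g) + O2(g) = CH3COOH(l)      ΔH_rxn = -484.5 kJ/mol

(a) reversed (C6H6(l) must end up as a reactant): -49.0 kJ/mol
(b) × 2 (scale by 2 for the 2 C6H12(l)): (2)·(-156.4) = -312.8 kJ/mol
(c): not needed (CH3COOH(l) appears nowhere else).
Since enthalpy is a state function, ΔH_rxn = (-49.0) + (-312.8) = -361.8 kJ/mol

ΔH_rxn = -361.8 kJ/mol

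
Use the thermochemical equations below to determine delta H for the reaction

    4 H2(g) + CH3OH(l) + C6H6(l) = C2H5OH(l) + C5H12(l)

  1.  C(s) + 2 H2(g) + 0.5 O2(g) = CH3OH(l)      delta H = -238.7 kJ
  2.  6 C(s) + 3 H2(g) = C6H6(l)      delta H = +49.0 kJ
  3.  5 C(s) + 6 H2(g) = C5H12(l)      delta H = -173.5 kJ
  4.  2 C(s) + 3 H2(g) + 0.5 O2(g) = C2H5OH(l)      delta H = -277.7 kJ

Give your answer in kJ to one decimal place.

eq. 1 reversed (reverse to put CH3OH(l) on the reactant side): +238.7 kJ
eq. 2 reversed (C6H6(l) must end up as a reactant): -49.0 kJ
eq. 3 as written (C5H12(l) already on the product side): -173.5 kJ
eq. 4 as written (C2H5OH(l) already on the product side): -277.7 kJ
delta H = (+238.7) + (-49.0) + (-173.5) + (-277.7) = -261.5 kJ

delta H = -261.5 kJ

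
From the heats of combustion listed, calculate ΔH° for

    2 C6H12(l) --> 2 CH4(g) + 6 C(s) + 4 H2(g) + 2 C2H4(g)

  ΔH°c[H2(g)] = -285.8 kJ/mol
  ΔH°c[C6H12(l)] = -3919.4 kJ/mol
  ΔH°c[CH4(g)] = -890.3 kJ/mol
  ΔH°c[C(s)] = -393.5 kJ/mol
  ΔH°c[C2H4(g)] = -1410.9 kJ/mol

Using ΔH = Σ nΔHc°(reactants) − Σ nΔHc°(products):
= [2·(-3919.4)] − [2·(-890.3) + 6·(-393.5) + 4·(-285.8) + 2·(-1410.9)]
= 267.8 kJ/mol

ΔH° = 267.8 kJ/mol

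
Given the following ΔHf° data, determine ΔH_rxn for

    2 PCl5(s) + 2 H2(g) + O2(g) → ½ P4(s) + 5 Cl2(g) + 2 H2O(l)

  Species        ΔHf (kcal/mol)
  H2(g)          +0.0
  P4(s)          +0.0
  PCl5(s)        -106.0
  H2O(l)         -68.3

ΔH_rxn = 75.4 kcal/mol

Products: 1/2·(+0.0) + 5·(+0.0) + 2·(-68.3) = -136.6
Reactants: 2·(-106.0) + 2·(+0.0) + 1·(+0.0) = -212.0
ΔH_rxn = (-136.6) − (-212.0) = 75.4 kcal/mol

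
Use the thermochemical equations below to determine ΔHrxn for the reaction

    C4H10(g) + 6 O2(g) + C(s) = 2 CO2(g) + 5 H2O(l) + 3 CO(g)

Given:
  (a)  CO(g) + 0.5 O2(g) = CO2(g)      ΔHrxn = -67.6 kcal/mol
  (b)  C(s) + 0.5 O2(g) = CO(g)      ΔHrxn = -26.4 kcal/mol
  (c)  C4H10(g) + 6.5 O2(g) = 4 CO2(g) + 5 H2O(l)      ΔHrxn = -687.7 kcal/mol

ΔHrxn = -578.9 kcal/mol

(a) reversed and × 2: (-2)·(-67.6) = +135.2 kcal/mol
(b) as written: -26.4 kcal/mol
(c) as written: -687.7 kcal/mol
Summing the manipulated equations, ΔHrxn = (+135.2) + (-26.4) + (-687.7) = -578.9 kcal/mol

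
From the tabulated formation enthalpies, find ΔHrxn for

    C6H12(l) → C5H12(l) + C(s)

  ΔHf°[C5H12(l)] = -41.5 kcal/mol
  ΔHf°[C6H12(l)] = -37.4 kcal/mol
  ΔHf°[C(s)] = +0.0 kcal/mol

Products: 1·(-41.5) + 1·(+0.0) = -41.5
Reactants: 1·(-37.4) = -37.4
ΔHrxn = (-41.5) − (-37.4) = -4.1 kcal/mol

ΔHrxn = -4.1 kcal/mol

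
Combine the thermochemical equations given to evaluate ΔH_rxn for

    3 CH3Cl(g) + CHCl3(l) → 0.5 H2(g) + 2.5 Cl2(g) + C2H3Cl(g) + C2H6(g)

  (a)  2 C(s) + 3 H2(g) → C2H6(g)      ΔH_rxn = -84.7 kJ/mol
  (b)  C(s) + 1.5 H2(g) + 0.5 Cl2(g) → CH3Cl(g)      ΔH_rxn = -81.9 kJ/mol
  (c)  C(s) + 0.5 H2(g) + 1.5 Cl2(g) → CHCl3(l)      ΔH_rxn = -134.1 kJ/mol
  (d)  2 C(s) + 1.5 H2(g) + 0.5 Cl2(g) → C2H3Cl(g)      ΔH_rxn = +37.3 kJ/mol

(a) as written: -84.7 kJ/mol
(b) reversed and × 3: (-3)·(-81.9) = +245.7 kJ/mol
(c) reversed: +134.1 kJ/mol
(d) as written: +37.3 kJ/mol
ΔH_rxn = (1)·(-84.7) + (-3)·(-81.9) + (-1)·(-134.1) + (1)·(+37.3) = 332.4 kJ/mol

ΔH_rxn = 332.4 kJ/mol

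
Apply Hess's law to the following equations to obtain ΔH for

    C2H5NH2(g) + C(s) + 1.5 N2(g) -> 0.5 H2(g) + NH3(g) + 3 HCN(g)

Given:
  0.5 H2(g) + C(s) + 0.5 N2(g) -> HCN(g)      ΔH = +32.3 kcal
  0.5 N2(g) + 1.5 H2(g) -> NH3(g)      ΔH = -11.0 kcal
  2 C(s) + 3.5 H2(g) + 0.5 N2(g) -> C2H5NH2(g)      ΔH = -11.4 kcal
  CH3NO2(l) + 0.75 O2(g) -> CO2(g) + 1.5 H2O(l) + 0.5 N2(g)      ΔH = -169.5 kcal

ΔH = 97.3 kcal

equation 1 × 3: (3)·(+32.3) = +96.9 kcal
equation 2 as written: -11.0 kcal
equation 3 reversed: +11.4 kcal
equation 4: not needed.
ΔH = (+96.9) + (-11.0) + (+11.4) = 97.3 kcal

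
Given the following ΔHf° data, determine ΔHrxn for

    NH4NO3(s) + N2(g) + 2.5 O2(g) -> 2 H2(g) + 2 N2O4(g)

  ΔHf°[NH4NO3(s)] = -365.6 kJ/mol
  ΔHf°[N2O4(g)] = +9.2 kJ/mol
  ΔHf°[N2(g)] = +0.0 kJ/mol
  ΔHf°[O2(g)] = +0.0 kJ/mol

ΔH°rxn = Σ nΔHf°(products) − Σ nΔHf°(reactants).
Products: 2·(+0.0) + 2·(+9.2) = +18.4
Reactants: 1·(-365.6) + 1·(+0.0) + 5/2·(+0.0) = -365.6
ΔHrxn = (+18.4) − (-365.6) = 384.0 kJ/mol

ΔHrxn = 384.0 kJ/mol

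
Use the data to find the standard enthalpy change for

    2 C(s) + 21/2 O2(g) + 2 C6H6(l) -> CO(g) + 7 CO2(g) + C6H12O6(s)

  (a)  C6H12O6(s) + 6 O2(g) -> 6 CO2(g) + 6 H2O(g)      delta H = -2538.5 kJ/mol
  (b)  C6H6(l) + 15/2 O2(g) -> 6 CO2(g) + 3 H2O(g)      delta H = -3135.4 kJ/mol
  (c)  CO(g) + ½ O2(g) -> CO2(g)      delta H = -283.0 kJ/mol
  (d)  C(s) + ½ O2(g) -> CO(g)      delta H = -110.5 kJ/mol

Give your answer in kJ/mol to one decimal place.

delta H = -4236.3 kJ/mol

(a) reversed: +2538.5 kJ/mol
(b) × 2: (2)·(-3135.4) = -6270.8 kJ/mol
(c) as written: -283.0 kJ/mol
(d) × 2: (2)·(-110.5) = -221.0 kJ/mol
Combining the equations, delta H = (-1)·(-2538.5) + (2)·(-3135.4) + (1)·(-283.0) + (2)·(-110.5) = -4236.3 kJ/mol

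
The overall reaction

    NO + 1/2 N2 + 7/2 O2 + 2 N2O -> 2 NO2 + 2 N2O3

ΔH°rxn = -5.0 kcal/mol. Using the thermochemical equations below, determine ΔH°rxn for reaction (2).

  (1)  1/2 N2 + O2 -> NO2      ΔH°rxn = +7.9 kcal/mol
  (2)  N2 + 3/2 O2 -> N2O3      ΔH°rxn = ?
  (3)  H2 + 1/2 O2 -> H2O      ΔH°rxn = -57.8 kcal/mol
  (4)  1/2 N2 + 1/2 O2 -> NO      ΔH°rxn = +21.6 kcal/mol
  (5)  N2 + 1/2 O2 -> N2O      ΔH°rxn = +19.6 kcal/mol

ΔH°rxn = 20.0 kcal/mol

(1) × 2 (×2 to match 2 NO2 in the target): (2)·(+7.9) = +15.8 kcal/mol
(2) × 2 (×2 to match 2 N2O3 in the target): contributes 2·x
(3): not needed (H2O appears nowhere else).
(4) reversed (NO must end up as a reactant): -21.6 kcal/mol
(5) reversed and × 2 (N2O must end up as a reactant; scale by 2 for the 2 N2O): (-2)·(+19.6) = -39.2 kcal/mol
-5.0 = (+15.8) + (-21.6) + (-39.2) + 2·x
x = (-5.0 − (-45.0)) / (2) = 20.0 kcal/mol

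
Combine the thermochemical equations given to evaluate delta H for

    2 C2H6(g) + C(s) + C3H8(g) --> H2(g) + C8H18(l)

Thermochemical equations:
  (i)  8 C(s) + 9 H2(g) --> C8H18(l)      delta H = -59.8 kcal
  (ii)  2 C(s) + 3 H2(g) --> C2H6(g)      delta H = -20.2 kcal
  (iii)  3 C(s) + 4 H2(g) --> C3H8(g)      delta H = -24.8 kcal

(i) as written (C8H18(l) already on the product side): -59.8 kcal
(ii) reversed and × 2 (C2H6(g) must end up as a reactant; ×2 to match 2 C2H6(g) in the target): (-2)·(-20.2) = +40.4 kcal
(iii) reversed (C3H8(g) must end up as a reactant): +24.8 kcal
delta H = (-59.8) + (+40.4) + (+24.8) = 5.4 kcal

delta H = 5.4 kcal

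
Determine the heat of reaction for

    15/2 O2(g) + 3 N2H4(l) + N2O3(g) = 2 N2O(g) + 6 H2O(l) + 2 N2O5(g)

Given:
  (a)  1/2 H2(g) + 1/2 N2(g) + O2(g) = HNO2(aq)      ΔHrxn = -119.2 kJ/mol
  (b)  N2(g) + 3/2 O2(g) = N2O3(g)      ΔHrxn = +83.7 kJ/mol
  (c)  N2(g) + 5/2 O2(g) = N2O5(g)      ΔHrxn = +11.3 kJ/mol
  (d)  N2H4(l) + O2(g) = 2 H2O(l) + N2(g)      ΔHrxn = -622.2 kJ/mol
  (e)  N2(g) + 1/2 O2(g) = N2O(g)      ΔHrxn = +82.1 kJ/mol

ΔHrxn = -1763.5 kJ/mol

(a): not needed (HNO2(aq) appears nowhere else).
(b) reversed (N2O3(g) must end up as a reactant): -83.7 kJ/mol
(c) × 2 (×2 to match 2 N2O5(g) in the target): (2)·(+11.3) = +22.6 kJ/mol
(d) × 3 (scale by 3 for the 3 N2H4(l)): (3)·(-622.2) = -1866.6 kJ/mol
(e) × 2 (scale by 2 for the 2 N2O(g)): (2)·(+82.1) = +164.2 kJ/mol
Summing the manipulated equations, ΔHrxn = (-1)·(+83.7) + (2)·(+11.3) + (3)·(-622.2) + (2)·(+82.1) = -1763.5 kJ/mol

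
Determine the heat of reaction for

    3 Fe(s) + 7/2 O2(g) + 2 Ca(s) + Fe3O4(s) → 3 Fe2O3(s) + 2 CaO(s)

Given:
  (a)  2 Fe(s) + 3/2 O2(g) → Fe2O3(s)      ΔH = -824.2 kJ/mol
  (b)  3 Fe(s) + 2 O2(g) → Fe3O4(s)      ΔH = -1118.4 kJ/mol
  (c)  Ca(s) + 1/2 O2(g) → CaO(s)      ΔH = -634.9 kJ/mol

ΔH = -2624.0 kJ/mol

(a) × 3 (×3 to match 3 Fe2O3(s) in the target): (3)·(-824.2) = -2472.6 kJ/mol
(b) reversed (reverse to put Fe3O4(s) on the reactant side): +1118.4 kJ/mol
(c) × 2 (scale by 2 for the 2 CaO(s)): (2)·(-634.9) = -1269.8 kJ/mol
ΔH = (-2472.6) + (+1118.4) + (-1269.8) = -2624.0 kJ/mol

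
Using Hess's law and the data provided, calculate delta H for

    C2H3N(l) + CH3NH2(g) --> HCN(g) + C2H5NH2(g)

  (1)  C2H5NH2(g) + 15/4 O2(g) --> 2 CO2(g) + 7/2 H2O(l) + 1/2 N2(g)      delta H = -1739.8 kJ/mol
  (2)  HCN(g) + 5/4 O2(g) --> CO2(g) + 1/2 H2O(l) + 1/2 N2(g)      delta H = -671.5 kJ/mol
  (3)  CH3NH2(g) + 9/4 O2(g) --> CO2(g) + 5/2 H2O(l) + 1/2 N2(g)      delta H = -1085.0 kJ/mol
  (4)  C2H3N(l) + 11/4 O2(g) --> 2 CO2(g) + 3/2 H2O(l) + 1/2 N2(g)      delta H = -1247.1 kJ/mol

delta H = 79.2 kJ/mol

(1) reversed: +1739.8 kJ/mol
(2) reversed: +671.5 kJ/mol
(3) as written: -1085.0 kJ/mol
(4) as written: -1247.1 kJ/mol
Since enthalpy is a state function, delta H = (+1739.8) + (+671.5) + (-1085.0) + (-1247.1) = 79.2 kJ/mol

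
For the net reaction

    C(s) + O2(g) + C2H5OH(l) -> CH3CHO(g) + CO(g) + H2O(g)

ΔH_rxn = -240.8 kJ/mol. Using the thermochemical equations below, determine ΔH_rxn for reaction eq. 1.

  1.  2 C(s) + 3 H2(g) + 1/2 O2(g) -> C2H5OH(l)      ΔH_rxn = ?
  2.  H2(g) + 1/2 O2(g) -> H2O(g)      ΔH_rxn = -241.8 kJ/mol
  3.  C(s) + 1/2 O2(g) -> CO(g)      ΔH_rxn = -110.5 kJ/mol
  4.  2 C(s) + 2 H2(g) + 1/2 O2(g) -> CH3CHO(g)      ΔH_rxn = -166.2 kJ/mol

eq. 1 reversed (reverse to put C2H5OH(l) on the reactant side): contributes −x
eq. 2 as written (H2O(g) already on the product side): -241.8 kJ/mol
eq. 3 as written (CO(g) already on the product side): -110.5 kJ/mol
eq. 4 as written (CH3CHO(g) already on the product side): -166.2 kJ/mol
-240.8 = (-241.8) + (-110.5) + (-166.2) − x
x = (-240.8 − (-518.5)) / (-1) = -277.7 kJ/mol

ΔH_rxn = -277.7 kJ/mol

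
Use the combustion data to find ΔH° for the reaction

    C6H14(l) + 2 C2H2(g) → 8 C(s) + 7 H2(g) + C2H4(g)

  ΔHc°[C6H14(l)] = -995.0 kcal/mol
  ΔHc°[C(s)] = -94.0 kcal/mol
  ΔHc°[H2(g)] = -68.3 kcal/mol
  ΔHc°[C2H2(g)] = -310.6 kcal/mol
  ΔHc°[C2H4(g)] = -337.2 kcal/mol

ΔH° = -48.9 kcal/mol

Using ΔH = Σ nΔHc°(reactants) − Σ nΔHc°(products):
= [1·(-995.0) + 2·(-310.6)] − [8·(-94.0) + 7·(-68.3) + 1·(-337.2)]
= -48.9 kcal/mol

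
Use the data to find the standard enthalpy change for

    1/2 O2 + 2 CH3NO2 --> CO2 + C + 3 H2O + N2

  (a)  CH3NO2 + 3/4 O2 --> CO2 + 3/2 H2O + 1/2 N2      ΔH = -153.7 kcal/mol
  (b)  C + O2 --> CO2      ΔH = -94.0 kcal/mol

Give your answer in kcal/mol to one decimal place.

(a) × 2 (×2 to match 2 CH3NO2 in the target): (2)·(-153.7) = -307.4 kcal/mol
(b) reversed (C must end up as a product): +94.0 kcal/mol
ΔH = (2)·(-153.7) + (-1)·(-94.0) = -213.4 kcal/mol

ΔH = -213.4 kcal/mol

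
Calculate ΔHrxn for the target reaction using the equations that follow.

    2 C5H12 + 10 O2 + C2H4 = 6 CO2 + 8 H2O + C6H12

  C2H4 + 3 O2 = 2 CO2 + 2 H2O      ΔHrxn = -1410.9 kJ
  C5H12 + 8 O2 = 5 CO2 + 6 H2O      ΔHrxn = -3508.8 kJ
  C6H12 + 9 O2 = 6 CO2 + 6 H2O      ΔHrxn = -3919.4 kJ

equation 1 as written (C2H4 already on the reactant side): -1410.9 kJ
equation 2 × 2 (×2 to match 2 C5H12 in the target): (2)·(-3508.8) = -7017.6 kJ
equation 3 reversed (reverse to put C6H12 on the product side): +3919.4 kJ
ΔHrxn = (-1410.9) + (-7017.6) + (+3919.4) = -4509.1 kJ

ΔHrxn = -4509.1 kJ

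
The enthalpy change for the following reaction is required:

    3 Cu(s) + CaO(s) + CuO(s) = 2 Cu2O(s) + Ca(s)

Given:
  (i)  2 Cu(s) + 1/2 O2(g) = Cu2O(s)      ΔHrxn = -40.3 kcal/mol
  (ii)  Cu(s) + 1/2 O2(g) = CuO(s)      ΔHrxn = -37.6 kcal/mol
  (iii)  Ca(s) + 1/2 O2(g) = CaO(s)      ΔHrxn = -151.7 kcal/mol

(i) × 2 (scale by 2 for the 2 Cu2O(s)): (2)·(-40.3) = -80.6 kcal/mol
(ii) reversed (reverse to put CuO(s) on the reactant side): +37.6 kcal/mol
(iii) reversed (reverse to put CaO(s) on the reactant side): +151.7 kcal/mol
ΔHrxn = (-80.6) + (+37.6) + (+151.7) = 108.7 kcal/mol

ΔHrxn = 108.7 kcal/mol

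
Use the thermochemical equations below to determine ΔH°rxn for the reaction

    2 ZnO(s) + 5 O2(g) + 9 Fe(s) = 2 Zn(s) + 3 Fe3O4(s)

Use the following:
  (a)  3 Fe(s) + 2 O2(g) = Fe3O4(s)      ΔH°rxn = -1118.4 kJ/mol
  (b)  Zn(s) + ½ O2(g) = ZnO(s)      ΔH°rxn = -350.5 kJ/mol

ΔH°rxn = -2654.2 kJ/mol

(a) × 3 (×3 to match 3 Fe3O4(s) in the target): (3)·(-1118.4) = -3355.2 kJ/mol
(b) reversed and × 2 (reverse to put ZnO(s) on the reactant side; scale by 2 for the 2 ZnO(s)): (-2)·(-350.5) = +701.0 kJ/mol
Summing the manipulated equations, ΔH°rxn = (3)·(-1118.4) + (-2)·(-350.5) = -2654.2 kJ/mol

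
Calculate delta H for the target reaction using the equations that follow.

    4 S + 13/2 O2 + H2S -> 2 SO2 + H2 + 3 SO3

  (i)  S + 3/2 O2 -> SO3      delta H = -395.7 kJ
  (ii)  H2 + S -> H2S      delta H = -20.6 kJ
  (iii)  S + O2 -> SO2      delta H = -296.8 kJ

(i) × 3: (3)·(-395.7) = -1187.1 kJ
(ii) reversed: +20.6 kJ
(iii) × 2: (2)·(-296.8) = -593.6 kJ
By Hess's law, delta H = (3)·(-395.7) + (-1)·(-20.6) + (2)·(-296.8) = -1760.1 kJ

delta H = -1760.1 kJ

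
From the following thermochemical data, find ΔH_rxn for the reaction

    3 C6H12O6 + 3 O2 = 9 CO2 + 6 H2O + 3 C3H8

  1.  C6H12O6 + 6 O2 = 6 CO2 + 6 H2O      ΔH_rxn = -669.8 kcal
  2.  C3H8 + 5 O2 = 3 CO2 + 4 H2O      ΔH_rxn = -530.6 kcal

ΔH_rxn = -417.6 kcal

eq. 1 × 3: (3)·(-669.8) = -2009.4 kcal
eq. 2 reversed and × 3: (-3)·(-530.6) = +1591.8 kcal
ΔH_rxn = (-2009.4) + (+1591.8) = -417.6 kcal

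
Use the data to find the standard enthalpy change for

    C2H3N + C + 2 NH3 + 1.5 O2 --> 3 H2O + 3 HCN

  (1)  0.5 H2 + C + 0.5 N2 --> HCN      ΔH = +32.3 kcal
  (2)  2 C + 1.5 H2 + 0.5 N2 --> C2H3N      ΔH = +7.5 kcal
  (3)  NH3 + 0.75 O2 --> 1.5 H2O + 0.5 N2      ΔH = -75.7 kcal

ΔH = -62.0 kcal

(1) × 3: (3)·(+32.3) = +96.9 kcal
(2) reversed: -7.5 kcal
(3) × 2: (2)·(-75.7) = -151.4 kcal
Since enthalpy is a state function, ΔH = (3)·(+32.3) + (-1)·(+7.5) + (2)·(-75.7) = -62.0 kcal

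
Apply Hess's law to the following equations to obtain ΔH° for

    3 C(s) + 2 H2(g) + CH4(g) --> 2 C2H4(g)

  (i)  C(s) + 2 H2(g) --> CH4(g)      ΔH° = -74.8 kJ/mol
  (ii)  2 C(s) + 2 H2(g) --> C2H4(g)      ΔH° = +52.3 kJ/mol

ΔH° = 179.4 kJ/mol

(i) reversed: +74.8 kJ/mol
(ii) × 2: (2)·(+52.3) = +104.6 kJ/mol
Since enthalpy is a state function, ΔH° = (+74.8) + (+104.6) = 179.4 kJ/mol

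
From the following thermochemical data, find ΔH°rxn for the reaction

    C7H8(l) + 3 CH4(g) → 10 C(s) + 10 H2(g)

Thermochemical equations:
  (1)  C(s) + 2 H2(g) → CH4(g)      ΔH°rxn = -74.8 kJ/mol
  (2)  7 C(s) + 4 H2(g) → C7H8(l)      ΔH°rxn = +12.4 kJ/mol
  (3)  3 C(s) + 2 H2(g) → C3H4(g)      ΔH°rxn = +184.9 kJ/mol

(1) reversed and × 3 (CH4(g) must end up as a reactant; scale by 3 for the 3 CH4(g)): (-3)·(-74.8) = +224.4 kJ/mol
(2) reversed (reverse to put C7H8(l) on the reactant side): -12.4 kJ/mol
(3): not needed (C3H4(g) appears nowhere else).
Combining the equations, ΔH°rxn = (-3)·(-74.8) + (-1)·(+12.4) = 212.0 kJ/mol

ΔH°rxn = 212.0 kJ/mol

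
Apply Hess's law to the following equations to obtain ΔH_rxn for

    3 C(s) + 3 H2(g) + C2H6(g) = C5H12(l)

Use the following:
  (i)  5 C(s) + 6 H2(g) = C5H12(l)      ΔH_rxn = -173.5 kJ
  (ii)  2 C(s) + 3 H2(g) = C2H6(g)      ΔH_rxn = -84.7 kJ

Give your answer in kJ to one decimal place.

ΔH_rxn = -88.8 kJ

(i) as written (C5H12(l) already on the product side): -173.5 kJ
(ii) reversed (reverse to put C2H6(g) on the reactant side): +84.7 kJ
ΔH_rxn = (-173.5) + (+84.7) = -88.8 kJ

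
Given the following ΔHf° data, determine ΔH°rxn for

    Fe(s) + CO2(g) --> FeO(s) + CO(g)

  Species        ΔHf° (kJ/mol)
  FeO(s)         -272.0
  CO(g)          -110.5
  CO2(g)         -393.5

ΔH°rxn = 11.0 kJ/mol

Products: 1·(-272.0) + 1·(-110.5) = -382.5
Reactants: 1·(+0.0) + 1·(-393.5) = -393.5
ΔH°rxn = (-382.5) − (-393.5) = 11.0 kJ/mol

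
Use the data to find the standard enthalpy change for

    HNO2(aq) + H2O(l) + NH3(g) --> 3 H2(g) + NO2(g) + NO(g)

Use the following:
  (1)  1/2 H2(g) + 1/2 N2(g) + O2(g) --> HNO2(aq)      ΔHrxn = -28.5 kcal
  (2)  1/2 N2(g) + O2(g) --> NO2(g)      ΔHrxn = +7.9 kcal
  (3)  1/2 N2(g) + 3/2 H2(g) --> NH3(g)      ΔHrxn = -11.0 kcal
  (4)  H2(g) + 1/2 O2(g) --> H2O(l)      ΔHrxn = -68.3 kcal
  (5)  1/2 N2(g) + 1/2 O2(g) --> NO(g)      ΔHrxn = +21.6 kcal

ΔHrxn = 137.3 kcal

(1) reversed (HNO2(aq) must end up as a reactant): +28.5 kcal
(2) as written (NO2(g) already on the product side): +7.9 kcal
(3) reversed (reverse to put NH3(g) on the reactant side): +11.0 kcal
(4) reversed (reverse to put H2O(l) on the reactant side): +68.3 kcal
(5) as written (NO(g) already on the product side): +21.6 kcal
Combining the equations, ΔHrxn = (+28.5) + (+7.9) + (+11.0) + (+68.3) + (+21.6) = 137.3 kcal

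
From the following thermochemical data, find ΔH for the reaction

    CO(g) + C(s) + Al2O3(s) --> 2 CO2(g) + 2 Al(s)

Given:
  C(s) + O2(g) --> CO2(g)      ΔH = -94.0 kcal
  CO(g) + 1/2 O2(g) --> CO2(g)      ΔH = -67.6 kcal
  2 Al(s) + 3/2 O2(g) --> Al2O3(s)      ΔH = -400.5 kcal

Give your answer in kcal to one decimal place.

ΔH = 238.9 kcal

equation 1 as written (C(s) already on the reactant side): -94.0 kcal
equation 2 as written (CO(g) already on the reactant side): -67.6 kcal
equation 3 reversed (Al2O3(s) must end up as a reactant): +400.5 kcal
ΔH = (1)·(-94.0) + (1)·(-67.6) + (-1)·(-400.5) = 238.9 kcal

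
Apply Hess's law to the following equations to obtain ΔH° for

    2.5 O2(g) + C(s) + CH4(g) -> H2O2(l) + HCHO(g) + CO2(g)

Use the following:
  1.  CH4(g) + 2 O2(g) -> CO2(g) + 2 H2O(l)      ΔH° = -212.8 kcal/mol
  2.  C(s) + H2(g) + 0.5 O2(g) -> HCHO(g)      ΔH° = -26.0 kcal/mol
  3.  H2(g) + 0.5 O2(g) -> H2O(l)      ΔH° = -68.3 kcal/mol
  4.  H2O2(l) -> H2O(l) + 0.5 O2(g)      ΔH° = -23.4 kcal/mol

eq. 1 as written (CH4(g) already on the reactant side): -212.8 kcal/mol
eq. 2 as written (HCHO(g) already on the product side): -26.0 kcal/mol
eq. 3 reversed: +68.3 kcal/mol
eq. 4 reversed (reverse to put H2O2(l) on the product side): +23.4 kcal/mol
Since enthalpy is a state function, ΔH° = (1)·(-212.8) + (1)·(-26.0) + (-1)·(-68.3) + (-1)·(-23.4) = -147.1 kcal/mol

ΔH° = -147.1 kcal/mol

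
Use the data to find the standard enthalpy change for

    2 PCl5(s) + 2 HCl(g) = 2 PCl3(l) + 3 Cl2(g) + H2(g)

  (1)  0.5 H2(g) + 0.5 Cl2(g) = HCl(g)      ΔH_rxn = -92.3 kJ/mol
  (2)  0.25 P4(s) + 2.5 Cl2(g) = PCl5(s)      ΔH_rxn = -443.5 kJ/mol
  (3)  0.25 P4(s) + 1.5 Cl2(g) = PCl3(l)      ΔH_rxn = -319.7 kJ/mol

(1) reversed and × 2 (reverse to put HCl(g) on the reactant side; scale by 2 for the 2 HCl(g)): (-2)·(-92.3) = +184.6 kJ/mol
(2) reversed and × 2 (reverse to put PCl5(s) on the reactant side; ×2 to match 2 PCl5(s) in the target): (-2)·(-443.5) = +887.0 kJ/mol
(3) × 2 (×2 to match 2 PCl3(l) in the target): (2)·(-319.7) = -639.4 kJ/mol
Combining the equations, ΔH_rxn = (-2)·(-92.3) + (-2)·(-443.5) + (2)·(-319.7) = 432.2 kJ/mol

ΔH_rxn = 432.2 kJ/mol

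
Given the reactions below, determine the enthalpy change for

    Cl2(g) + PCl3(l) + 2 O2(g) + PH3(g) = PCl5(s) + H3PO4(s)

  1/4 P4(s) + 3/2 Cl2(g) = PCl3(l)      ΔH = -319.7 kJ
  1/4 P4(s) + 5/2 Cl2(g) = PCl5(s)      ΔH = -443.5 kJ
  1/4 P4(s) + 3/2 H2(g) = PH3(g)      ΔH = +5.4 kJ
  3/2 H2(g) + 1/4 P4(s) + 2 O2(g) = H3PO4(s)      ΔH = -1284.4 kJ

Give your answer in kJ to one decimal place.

equation 1 reversed (PCl3(l) must end up as a reactant): +319.7 kJ
equation 2 as written (PCl5(s) already on the product side): -443.5 kJ
equation 3 reversed (reverse to put PH3(g) on the reactant side): -5.4 kJ
equation 4 as written (H3PO4(s) already on the product side): -1284.4 kJ
Since enthalpy is a state function, ΔH = (-1)·(-319.7) + (1)·(-443.5) + (-1)·(+5.4) + (1)·(-1284.4) = -1413.6 kJ

ΔH = -1413.6 kJ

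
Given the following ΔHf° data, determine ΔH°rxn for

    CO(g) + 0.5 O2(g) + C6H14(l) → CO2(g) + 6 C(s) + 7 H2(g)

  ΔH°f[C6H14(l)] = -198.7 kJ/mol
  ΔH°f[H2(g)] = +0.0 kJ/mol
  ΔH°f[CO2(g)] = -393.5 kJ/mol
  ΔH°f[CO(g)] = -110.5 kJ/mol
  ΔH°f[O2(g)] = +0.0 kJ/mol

ΔH°rxn = -84.3 kJ/mol

ΔH°rxn = Σ nΔHf°(products) − Σ nΔHf°(reactants).
Products: 1·(-393.5) + 6·(+0.0) + 7·(+0.0) = -393.5
Reactants: 1·(-110.5) + 1/2·(+0.0) + 1·(-198.7) = -309.2
ΔH°rxn = (-393.5) − (-309.2) = -84.3 kJ/mol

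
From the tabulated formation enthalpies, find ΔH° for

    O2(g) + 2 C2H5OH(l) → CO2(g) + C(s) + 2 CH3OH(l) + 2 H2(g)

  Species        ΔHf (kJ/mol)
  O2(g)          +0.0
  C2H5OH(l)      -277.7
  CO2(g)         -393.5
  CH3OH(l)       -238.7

ΔH° = -315.5 kJ/mol

ΔH°rxn = Σ nΔHf°(products) − Σ nΔHf°(reactants).
Products: 1·(-393.5) + 1·(+0.0) + 2·(-238.7) + 2·(+0.0) = -870.9
Reactants: 1·(+0.0) + 2·(-277.7) = -555.4
ΔH° = (-870.9) − (-555.4) = -315.5 kJ/mol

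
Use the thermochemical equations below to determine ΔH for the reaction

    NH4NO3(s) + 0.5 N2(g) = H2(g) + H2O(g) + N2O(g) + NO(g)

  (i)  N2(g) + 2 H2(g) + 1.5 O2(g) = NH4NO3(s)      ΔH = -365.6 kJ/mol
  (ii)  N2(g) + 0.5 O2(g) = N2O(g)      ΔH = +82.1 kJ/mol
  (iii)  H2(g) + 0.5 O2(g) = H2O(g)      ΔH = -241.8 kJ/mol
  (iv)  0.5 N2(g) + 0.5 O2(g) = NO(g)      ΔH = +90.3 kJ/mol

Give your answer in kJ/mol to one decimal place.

ΔH = 296.2 kJ/mol

(i) reversed (reverse to put NH4NO3(s) on the reactant side): +365.6 kJ/mol
(ii) as written (N2O(g) already on the product side): +82.1 kJ/mol
(iii) as written (H2O(g) already on the product side): -241.8 kJ/mol
(iv) as written (NO(g) already on the product side): +90.3 kJ/mol
Since enthalpy is a state function, ΔH = (-1)·(-365.6) + (1)·(+82.1) + (1)·(-241.8) + (1)·(+90.3) = 296.2 kJ/mol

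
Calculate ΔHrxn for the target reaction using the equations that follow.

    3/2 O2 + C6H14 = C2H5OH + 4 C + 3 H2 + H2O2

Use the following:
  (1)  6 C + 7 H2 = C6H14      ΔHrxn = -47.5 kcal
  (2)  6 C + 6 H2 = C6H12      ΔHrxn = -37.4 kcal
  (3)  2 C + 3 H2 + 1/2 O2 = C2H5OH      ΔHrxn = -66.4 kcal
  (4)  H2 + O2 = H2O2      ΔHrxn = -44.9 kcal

(1) reversed (C6H14 must end up as a reactant): +47.5 kcal
(2): not needed (C6H12 appears nowhere else).
(3) as written (C2H5OH already on the product side): -66.4 kcal
(4) as written (H2O2 already on the product side): -44.9 kcal
Since enthalpy is a state function, ΔHrxn = (-1)·(-47.5) + (1)·(-66.4) + (1)·(-44.9) = -63.8 kcal

ΔHrxn = -63.8 kcal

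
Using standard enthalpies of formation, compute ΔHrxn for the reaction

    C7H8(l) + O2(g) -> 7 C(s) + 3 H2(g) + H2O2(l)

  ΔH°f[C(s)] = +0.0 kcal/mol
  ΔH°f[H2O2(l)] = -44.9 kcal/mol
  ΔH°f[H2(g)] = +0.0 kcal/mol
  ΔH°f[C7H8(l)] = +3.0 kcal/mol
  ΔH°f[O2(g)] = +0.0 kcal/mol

ΔH°rxn = Σ nΔHf°(products) − Σ nΔHf°(reactants).
Products: 7·(+0.0) + 3·(+0.0) + 1·(-44.9) = -44.9
Reactants: 1·(+3.0) + 1·(+0.0) = +3.0
ΔHrxn = (-44.9) − (+3.0) = -47.9 kcal/mol

ΔHrxn = -47.9 kcal/mol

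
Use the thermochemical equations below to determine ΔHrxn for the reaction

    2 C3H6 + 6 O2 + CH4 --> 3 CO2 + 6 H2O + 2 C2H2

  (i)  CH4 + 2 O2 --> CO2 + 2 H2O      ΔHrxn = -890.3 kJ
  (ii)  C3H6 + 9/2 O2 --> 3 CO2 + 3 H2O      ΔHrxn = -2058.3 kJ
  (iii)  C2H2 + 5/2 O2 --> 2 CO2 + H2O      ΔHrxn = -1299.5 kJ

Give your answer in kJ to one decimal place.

(i) as written: -890.3 kJ
(ii) × 2: (2)·(-2058.3) = -4116.6 kJ
(iii) reversed and × 2: (-2)·(-1299.5) = +2599.0 kJ
By Hess's law, ΔHrxn = (1)·(-890.3) + (2)·(-2058.3) + (-2)·(-1299.5) = -2407.9 kJ

ΔHrxn = -2407.9 kJ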